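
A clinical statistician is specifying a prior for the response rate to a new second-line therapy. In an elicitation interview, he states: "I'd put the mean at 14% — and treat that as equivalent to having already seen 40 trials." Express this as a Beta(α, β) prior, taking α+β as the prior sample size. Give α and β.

Under the effective-sample-size interpretation, Beta(α, β) has prior mean α/(α+β) and prior sample size α+β.
So α+β = 40 and α/(α+β) = 0.14, giving α = 0.14·40 = 5.6 and β = 40 − 5.6 = 34.4.

α = 5.6, β = 34.4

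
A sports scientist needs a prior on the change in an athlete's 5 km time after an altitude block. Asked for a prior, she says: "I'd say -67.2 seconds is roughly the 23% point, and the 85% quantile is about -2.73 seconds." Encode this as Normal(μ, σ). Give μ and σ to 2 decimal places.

μ = -40.37, σ = 36.32

For Normal(μ,σ), the p-quantile is μ + z_p·σ. Here z_{0.23} = -0.7388, z_{0.85} = 1.036.
So -67.2 = μ − 0.7388σ and -2.73 = μ + 1.036σ.
Subtracting: σ = (-2.73 − -67.2)/(1.036 − (-0.7388)) = 36.32.
Then μ = -67.2 − (-0.7388)·36.32 = -40.37.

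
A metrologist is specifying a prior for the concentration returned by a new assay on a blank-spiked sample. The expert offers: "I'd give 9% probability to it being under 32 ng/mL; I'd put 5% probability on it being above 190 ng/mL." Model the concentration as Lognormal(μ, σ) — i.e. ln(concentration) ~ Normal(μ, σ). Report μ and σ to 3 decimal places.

μ ≈ 4.266, σ ≈ 0.597

If T ~ Lognormal(μ,σ) then ln T ~ Normal(μ,σ), so the p-quantile of ln T is μ + z_p·σ.
ln(32) = 3.466 and ln(190) = 5.247; z_{0.09} = -1.341, z_{0.95} = 1.645.
σ = (5.247 − 3.466)/(1.645 − (-1.341)) = 0.597.
μ = 3.466 − (-1.341)·0.597 = 4.266.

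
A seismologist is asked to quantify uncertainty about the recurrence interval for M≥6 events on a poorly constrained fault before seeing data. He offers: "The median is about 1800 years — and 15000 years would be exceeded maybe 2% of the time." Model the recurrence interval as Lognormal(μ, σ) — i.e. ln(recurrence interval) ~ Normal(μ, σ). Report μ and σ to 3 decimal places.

If T ~ Lognormal(μ,σ) then ln T ~ Normal(μ,σ), so the p-quantile of ln T is μ + z_p·σ.
ln(1800) = 7.496 and ln(15000) = 9.616; z_{0.5} = 0, z_{0.98} = 2.054.
σ = (9.616 − 7.496)/(2.054 − (0)) = 1.032.
μ = 7.496 − (0)·1.032 = 7.496.

μ ≈ 7.496, σ ≈ 1.032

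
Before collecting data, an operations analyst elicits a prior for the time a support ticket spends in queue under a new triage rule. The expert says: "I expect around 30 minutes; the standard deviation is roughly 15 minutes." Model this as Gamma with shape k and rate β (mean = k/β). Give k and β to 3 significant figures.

For Gamma(k, rate β): mean = k/β, variance = k/β², so CV = 1/√k.
CV = SD/mean = 15/30 = 0.5, hence k = 1/CV² = 4.
Then β = k/mean = 4/30 = 0.133.

k ≈ 4, β ≈ 0.133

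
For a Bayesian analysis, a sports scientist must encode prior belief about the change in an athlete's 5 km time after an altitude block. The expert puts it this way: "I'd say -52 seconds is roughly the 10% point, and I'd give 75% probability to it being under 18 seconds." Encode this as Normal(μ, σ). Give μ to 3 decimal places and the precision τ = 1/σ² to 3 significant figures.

The p-quantile of Normal(μ,σ) is μ + z_p·σ, with z_{0.1} = -1.282 and z_{0.75} = 0.6745.
Eliminate σ: μ = (z₂·x₁ − z₁·x₂)/(z₂ − z₁) = (0.6745·-52 − (-1.282)·18)/1.956 = -6.138.
Then σ = (x₂ − x₁)/(z₂ − z₁) = (18 − -52)/1.956 = 35.787.
Precision τ = 1/σ² = 1/35.79² = 0.000781.

μ = -6.138, τ = 0.000781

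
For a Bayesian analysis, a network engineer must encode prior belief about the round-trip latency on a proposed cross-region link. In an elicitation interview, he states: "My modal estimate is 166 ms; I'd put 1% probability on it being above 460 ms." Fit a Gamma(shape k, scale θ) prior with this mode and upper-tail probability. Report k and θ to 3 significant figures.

Gamma(k,θ) with k>1 has mode (k−1)θ, so θ = 166/(k−1).
Need P(X < 460) = 0.99 with θ tied to k this way. Start at k = 2, θ = 166: P(X<460) ≈ 0.764.
Too low — raise k to concentrate. Iterating converges to k ≈ 5.42.
Then θ = 166/(5.42−1) ≈ 37.6.

k ≈ 5.42, θ ≈ 37.6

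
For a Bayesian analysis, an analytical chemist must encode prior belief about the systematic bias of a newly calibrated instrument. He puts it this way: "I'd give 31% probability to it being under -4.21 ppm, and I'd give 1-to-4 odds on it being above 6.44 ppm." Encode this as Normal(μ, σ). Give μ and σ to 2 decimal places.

μ = -0.26, σ = 7.96

The p-quantile of Normal(μ,σ) is μ + z_p·σ, with z_{0.31} = -0.4959 and z_{0.8} = 0.8416.
Eliminate σ: μ = (z₂·x₁ − z₁·x₂)/(z₂ − z₁) = (0.8416·-4.21 − (-0.4959)·6.44)/1.337 = -0.26.
Then σ = (x₂ − x₁)/(z₂ − z₁) = (6.44 − -4.21)/1.337 = 7.96.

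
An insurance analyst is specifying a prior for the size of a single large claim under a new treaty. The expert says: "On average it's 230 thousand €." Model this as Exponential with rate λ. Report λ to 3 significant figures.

Exponential mean = 1/λ, so λ = 1/230.0 = 0.00435.

λ ≈ 0.00435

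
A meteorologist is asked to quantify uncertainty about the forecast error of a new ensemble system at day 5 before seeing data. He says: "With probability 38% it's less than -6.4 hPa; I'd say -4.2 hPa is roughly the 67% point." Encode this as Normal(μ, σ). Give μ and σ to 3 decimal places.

μ = -5.498, σ = 2.951

The p-quantile of Normal(μ,σ) is μ + z_p·σ, with z_{0.38} = -0.3055 and z_{0.67} = 0.4399.
Eliminate σ: μ = (z₂·x₁ − z₁·x₂)/(z₂ − z₁) = (0.4399·-6.4 − (-0.3055)·-4.2)/0.7454 = -5.498.
Then σ = (x₂ − x₁)/(z₂ − z₁) = (-4.2 − -6.4)/0.7454 = 2.951.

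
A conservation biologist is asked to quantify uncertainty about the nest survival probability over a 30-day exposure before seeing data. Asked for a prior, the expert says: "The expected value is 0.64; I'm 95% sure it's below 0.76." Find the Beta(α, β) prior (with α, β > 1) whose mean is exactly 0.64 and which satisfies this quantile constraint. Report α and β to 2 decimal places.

α ≈ 25.30, β ≈ 14.23

With mean 0.64 fixed, write α = 0.64s, β = 0.36s where s = α+β.
Need P(θ < 0.76) = 0.95 under Beta(0.64s, 0.36s). Normal approximation: (q−m)/√(m(1−m)/s) ≈ z_{0.95} = 1.64, so s ≈ 0.64·0.36·(1.64)²/(0.76−0.64)² = 43.3.
At s = 43.3: P(θ<0.76) ≈ 0.958. Adjusting to match 0.95 gives s ≈ 39.53.
So α = 0.64·39.53 ≈ 25.30, β = 0.36·39.53 ≈ 14.23.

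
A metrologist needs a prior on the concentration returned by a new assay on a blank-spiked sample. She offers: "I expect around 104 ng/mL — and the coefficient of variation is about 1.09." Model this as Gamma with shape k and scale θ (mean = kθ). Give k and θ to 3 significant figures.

For Gamma(k, scale θ): mean = kθ, variance = kθ², so CV = 1/√k.
CV = 1.09, hence k = 1/CV² = 0.842.
Then θ = mean/k = 104/0.842 = 124.

k ≈ 0.842, θ ≈ 124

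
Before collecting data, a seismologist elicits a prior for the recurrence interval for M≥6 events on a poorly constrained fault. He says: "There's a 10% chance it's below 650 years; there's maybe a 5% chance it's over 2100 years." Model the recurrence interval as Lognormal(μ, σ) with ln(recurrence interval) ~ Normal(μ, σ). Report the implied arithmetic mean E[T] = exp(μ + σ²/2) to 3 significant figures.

E[T] ≈ 1180 years

If T ~ Lognormal(μ,σ) then ln T ~ Normal(μ,σ), so the p-quantile of ln T is μ + z_p·σ.
ln(650) = 6.477 and ln(2100) = 7.65; z_{0.1} = -1.282, z_{0.95} = 1.645.
σ = (7.65 − 6.477)/(1.645 − (-1.282)) = 0.401.
μ = 6.477 − (-1.282)·0.401 = 6.991.
E[T] = exp(μ + σ²/2) = exp(6.991 + 0.0803) = 1180 years.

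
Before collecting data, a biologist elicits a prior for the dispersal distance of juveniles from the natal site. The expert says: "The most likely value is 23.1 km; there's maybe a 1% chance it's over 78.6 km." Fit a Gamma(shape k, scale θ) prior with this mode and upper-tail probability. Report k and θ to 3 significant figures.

k ≈ 3.91, θ ≈ 7.94

Gamma(k,θ) with k>1 has mode (k−1)θ, so θ = 23.1/(k−1).
Need P(X < 78.6) = 0.99 with θ tied to k this way. Start at k = 2, θ = 23.1: P(X<78.6) ≈ 0.853.
Too low — raise k to concentrate. Iterating converges to k ≈ 3.91.
Then θ = 23.1/(3.91−1) ≈ 7.94.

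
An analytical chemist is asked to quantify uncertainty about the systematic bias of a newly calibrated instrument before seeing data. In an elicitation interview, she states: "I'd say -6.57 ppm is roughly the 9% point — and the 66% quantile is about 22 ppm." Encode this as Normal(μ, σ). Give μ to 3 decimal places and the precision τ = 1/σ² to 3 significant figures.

μ = 15.279, τ = 0.00377

The p-quantile of Normal(μ,σ) is μ + z_p·σ, with z_{0.09} = -1.341 and z_{0.66} = 0.4125.
Eliminate σ: μ = (z₂·x₁ − z₁·x₂)/(z₂ − z₁) = (0.4125·-6.57 − (-1.341)·22)/1.753 = 15.279.
Then σ = (x₂ − x₁)/(z₂ − z₁) = (22 − -6.57)/1.753 = 16.296.
Precision τ = 1/σ² = 1/16.3² = 0.00377.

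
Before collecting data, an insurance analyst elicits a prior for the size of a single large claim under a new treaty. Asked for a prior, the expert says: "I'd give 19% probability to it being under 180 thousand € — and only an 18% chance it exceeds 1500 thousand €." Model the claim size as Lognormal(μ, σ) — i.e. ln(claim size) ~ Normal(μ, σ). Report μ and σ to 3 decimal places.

μ ≈ 6.231, σ ≈ 1.182

If T ~ Lognormal(μ,σ) then ln T ~ Normal(μ,σ), so the p-quantile of ln T is μ + z_p·σ.
ln(180) = 5.193 and ln(1500) = 7.313; z_{0.19} = -0.8779, z_{0.82} = 0.9154.
σ = (7.313 − 5.193)/(0.9154 − (-0.8779)) = 1.182.
μ = 5.193 − (-0.8779)·1.182 = 6.231.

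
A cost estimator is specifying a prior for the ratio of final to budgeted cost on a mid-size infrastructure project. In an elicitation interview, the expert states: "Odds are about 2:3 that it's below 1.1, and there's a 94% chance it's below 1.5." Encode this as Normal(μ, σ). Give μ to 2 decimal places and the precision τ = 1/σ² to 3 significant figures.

μ = 1.16, τ = 20.4

For Normal(μ,σ), the p-quantile is μ + z_p·σ. Here z_{0.4} = -0.2533, z_{0.94} = 1.555.
So 1.1 = μ − 0.2533σ and 1.5 = μ + 1.555σ.
Subtracting: σ = (1.5 − 1.1)/(1.555 − (-0.2533)) = 0.22.
Then μ = 1.1 − (-0.2533)·0.22 = 1.16.
Precision τ = 1/σ² = 1/0.2212² = 20.4.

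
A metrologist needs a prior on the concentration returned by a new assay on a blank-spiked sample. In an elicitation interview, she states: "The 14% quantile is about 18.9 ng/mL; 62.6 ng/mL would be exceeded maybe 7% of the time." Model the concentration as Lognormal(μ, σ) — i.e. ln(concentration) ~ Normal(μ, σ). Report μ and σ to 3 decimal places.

μ ≈ 3.445, σ ≈ 0.469

If T ~ Lognormal(μ,σ) then ln T ~ Normal(μ,σ), so the p-quantile of ln T is μ + z_p·σ.
ln(18.9) = 2.939 and ln(62.6) = 4.137; z_{0.14} = -1.08, z_{0.93} = 1.476.
σ = (4.137 − 2.939)/(1.476 − (-1.08)) = 0.469.
μ = 2.939 − (-1.08)·0.469 = 3.445.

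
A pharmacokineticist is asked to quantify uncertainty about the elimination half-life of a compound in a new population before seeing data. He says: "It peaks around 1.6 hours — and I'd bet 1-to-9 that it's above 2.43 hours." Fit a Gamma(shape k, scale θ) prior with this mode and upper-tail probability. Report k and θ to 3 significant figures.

Gamma(k,θ) with k>1 has mode (k−1)θ, so θ = 1.6/(k−1).
Need P(X < 2.43) = 0.9 with θ tied to k this way. Start at k = 2, θ = 1.6: P(X<2.43) ≈ 0.448.
Too low — raise k to concentrate. Iterating converges to k ≈ 11.7.
Then θ = 1.6/(11.7−1) ≈ 0.15.

k ≈ 11.7, θ ≈ 0.15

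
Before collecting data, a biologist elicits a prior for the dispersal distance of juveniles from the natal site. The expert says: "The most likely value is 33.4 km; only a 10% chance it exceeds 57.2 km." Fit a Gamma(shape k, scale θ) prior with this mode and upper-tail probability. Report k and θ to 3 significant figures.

Gamma(k,θ) with k>1 has mode (k−1)θ, so θ = 33.4/(k−1).
Need P(X < 57.2) = 0.9 with θ tied to k this way. Start at k = 2, θ = 33.4: P(X<57.2) ≈ 0.511.
Too low — raise k to concentrate. Iterating converges to k ≈ 7.55.
Then θ = 33.4/(7.55−1) ≈ 5.1.

k ≈ 7.55, θ ≈ 5.1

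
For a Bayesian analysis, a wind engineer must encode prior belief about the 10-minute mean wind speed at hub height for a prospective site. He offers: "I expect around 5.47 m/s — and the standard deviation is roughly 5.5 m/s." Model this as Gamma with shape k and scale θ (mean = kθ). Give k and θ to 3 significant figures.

k ≈ 0.989, θ ≈ 5.53

For Gamma(k, scale θ): mean = kθ, variance = kθ², so CV = 1/√k.
CV = SD/mean = 5.5/5.47 = 1.005, hence k = 1/CV² = 0.989.
Then θ = mean/k = 5.47/0.989 = 5.53.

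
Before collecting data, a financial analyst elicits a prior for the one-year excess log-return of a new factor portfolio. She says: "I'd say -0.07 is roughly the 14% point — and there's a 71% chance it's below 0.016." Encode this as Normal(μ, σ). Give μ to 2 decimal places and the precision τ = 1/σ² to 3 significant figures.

μ = -0.01, τ = 361

For Normal(μ,σ), the p-quantile is μ + z_p·σ. Here z_{0.14} = -1.08, z_{0.71} = 0.5534.
So -0.07 = μ − 1.08σ and 0.016 = μ + 0.5534σ.
Subtracting: σ = (0.016 − -0.07)/(0.5534 − (-1.08)) = 0.05.
Then μ = -0.07 − (-1.08)·0.05 = -0.01.
Precision τ = 1/σ² = 1/0.05264² = 361.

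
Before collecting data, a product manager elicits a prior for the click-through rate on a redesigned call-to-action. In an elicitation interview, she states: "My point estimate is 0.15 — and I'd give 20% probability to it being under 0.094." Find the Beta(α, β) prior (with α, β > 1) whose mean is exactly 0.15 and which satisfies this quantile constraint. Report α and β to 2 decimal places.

α ≈ 4.48, β ≈ 25.37

With mean 0.15 fixed, write α = 0.15s, β = 0.85s where s = α+β.
Need P(θ < 0.094) = 0.2 under Beta(0.15s, 0.85s). Normal approximation: (q−m)/√(m(1−m)/s) ≈ z_{0.2} = -0.842, so s ≈ 0.15·0.85·(-0.842)²/(0.094−0.15)² = 28.8.
At s = 28.8: P(θ<0.094) ≈ 0.206. Adjusting to match 0.2 gives s ≈ 29.84.
So α = 0.15·29.84 ≈ 4.48, β = 0.85·29.84 ≈ 25.37.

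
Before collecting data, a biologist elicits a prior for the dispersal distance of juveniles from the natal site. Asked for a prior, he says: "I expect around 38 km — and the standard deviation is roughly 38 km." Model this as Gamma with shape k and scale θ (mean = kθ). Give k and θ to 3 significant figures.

For Gamma(k, scale θ): mean = kθ, variance = kθ², so CV = 1/√k.
CV = SD/mean = 38/38 = 1, hence k = 1/CV² = 1.
Then θ = mean/k = 38/1 = 38.

k ≈ 1, θ ≈ 38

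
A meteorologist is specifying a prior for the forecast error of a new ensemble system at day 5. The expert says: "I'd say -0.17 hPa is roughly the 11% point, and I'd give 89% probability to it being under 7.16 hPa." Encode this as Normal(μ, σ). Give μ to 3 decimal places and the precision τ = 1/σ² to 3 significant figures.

μ = 3.495, τ = 0.112

For Normal(μ,σ), the p-quantile is μ + z_p·σ. Here z_{0.11} = -1.227, z_{0.89} = 1.227.
So -0.17 = μ − 1.227σ and 7.16 = μ + 1.227σ.
Subtracting: σ = (7.16 − -0.17)/(1.227 − (-1.227)) = 2.988.
Then μ = -0.17 − (-1.227)·2.988 = 3.495.
Precision τ = 1/σ² = 1/2.988² = 0.112.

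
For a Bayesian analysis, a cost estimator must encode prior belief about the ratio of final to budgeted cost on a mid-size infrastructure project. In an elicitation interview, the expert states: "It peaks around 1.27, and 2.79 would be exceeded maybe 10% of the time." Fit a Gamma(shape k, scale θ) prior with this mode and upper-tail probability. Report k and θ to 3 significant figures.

Gamma(k,θ) with k>1 has mode (k−1)θ, so θ = 1.27/(k−1).
Need P(X < 2.79) = 0.9 with θ tied to k this way. Start at k = 2, θ = 1.27: P(X<2.79) ≈ 0.645.
Too low — raise k to concentrate. Iterating converges to k ≈ 4.1.
Then θ = 1.27/(4.1−1) ≈ 0.409.

k ≈ 4.1, θ ≈ 0.409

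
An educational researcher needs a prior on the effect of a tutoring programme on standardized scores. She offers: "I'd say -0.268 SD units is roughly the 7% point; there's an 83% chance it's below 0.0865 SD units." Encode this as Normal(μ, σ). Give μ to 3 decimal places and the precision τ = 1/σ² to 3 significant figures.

The p-quantile of Normal(μ,σ) is μ + z_p·σ, with z_{0.07} = -1.476 and z_{0.83} = 0.9542.
Eliminate σ: μ = (z₂·x₁ − z₁·x₂)/(z₂ − z₁) = (0.9542·-0.268 − (-1.476)·0.0865)/2.43 = -0.053.
Then σ = (x₂ − x₁)/(z₂ − z₁) = (0.0865 − -0.268)/2.43 = 0.146.
Precision τ = 1/σ² = 1/0.1459² = 47.

μ = -0.053, τ = 47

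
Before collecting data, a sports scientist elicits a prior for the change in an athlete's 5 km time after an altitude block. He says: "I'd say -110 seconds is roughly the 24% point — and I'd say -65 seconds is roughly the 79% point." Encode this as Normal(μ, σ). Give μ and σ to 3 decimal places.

μ = -88.989, σ = 29.748

The p-quantile of Normal(μ,σ) is μ + z_p·σ, with z_{0.24} = -0.7063 and z_{0.79} = 0.8064.
Eliminate σ: μ = (z₂·x₁ − z₁·x₂)/(z₂ − z₁) = (0.8064·-110 − (-0.7063)·-65)/1.513 = -88.989.
Then σ = (x₂ − x₁)/(z₂ − z₁) = (-65 − -110)/1.513 = 29.748.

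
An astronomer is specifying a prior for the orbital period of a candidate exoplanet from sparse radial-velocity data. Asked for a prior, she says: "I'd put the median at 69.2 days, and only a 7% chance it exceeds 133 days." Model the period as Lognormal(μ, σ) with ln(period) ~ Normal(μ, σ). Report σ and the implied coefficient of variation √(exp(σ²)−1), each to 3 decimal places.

If T ~ Lognormal(μ,σ) then ln T ~ Normal(μ,σ), so the p-quantile of ln T is μ + z_p·σ.
ln(69.2) = 4.237 and ln(133) = 4.89; z_{0.5} = 0, z_{0.93} = 1.476.
σ = (4.89 − 4.237)/(1.476 − (0)) = 0.443.
μ = 4.237 − (0)·0.443 = 4.237.
CV = √(exp(σ²)−1) = √(exp(0.1960)−1) = 0.465.

σ ≈ 0.443, CV ≈ 0.465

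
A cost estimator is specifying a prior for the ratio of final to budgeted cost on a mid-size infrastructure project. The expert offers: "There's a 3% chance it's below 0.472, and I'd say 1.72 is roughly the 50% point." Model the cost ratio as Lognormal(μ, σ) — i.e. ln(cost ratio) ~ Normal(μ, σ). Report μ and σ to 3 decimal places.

If T ~ Lognormal(μ,σ) then ln T ~ Normal(μ,σ), so the p-quantile of ln T is μ + z_p·σ.
ln(0.472) = -0.7508 and ln(1.72) = 0.5423; z_{0.03} = -1.881, z_{0.5} = 0.
σ = (0.5423 − -0.7508)/(0 − (-1.881)) = 0.688.
μ = -0.7508 − (-1.881)·0.688 = 0.542.

μ ≈ 0.542, σ ≈ 0.688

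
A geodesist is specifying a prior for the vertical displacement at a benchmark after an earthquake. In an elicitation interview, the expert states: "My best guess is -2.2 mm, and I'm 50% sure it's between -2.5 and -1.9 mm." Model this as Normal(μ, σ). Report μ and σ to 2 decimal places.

μ = -2.20, σ = 0.44

A symmetric 50% interval runs μ ± z·σ with z = 0.6745.
Half-width = 0.3, so σ = 0.3/0.6745 = 0.44.
μ is the stated best guess, -2.20.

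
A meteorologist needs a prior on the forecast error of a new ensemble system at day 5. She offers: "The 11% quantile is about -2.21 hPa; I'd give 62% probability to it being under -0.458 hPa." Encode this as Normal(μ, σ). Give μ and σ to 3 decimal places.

For Normal(μ,σ), the p-quantile is μ + z_p·σ. Here z_{0.11} = -1.227, z_{0.62} = 0.3055.
So -2.21 = μ − 1.227σ and -0.458 = μ + 0.3055σ.
Subtracting: σ = (-0.458 − -2.21)/(0.3055 − (-1.227)) = 1.144.
Then μ = -2.21 − (-1.227)·1.144 = -0.807.

μ = -0.807, σ = 1.144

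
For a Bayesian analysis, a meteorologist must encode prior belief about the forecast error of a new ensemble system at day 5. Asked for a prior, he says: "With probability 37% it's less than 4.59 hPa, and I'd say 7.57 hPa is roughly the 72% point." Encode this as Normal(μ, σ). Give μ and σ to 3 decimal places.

μ = 5.671, σ = 3.258

For Normal(μ,σ), the p-quantile is μ + z_p·σ. Here z_{0.37} = -0.3319, z_{0.72} = 0.5828.
So 4.59 = μ − 0.3319σ and 7.57 = μ + 0.5828σ.
Subtracting: σ = (7.57 − 4.59)/(0.5828 − (-0.3319)) = 3.258.
Then μ = 4.59 − (-0.3319)·3.258 = 5.671.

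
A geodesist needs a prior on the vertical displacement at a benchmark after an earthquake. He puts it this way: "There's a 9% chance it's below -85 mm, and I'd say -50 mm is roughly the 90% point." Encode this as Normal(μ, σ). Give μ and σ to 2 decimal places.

μ = -67.10, σ = 13.35

The p-quantile of Normal(μ,σ) is μ + z_p·σ, with z_{0.09} = -1.341 and z_{0.9} = 1.282.
Eliminate σ: μ = (z₂·x₁ − z₁·x₂)/(z₂ − z₁) = (1.282·-85 − (-1.341)·-50)/2.622 = -67.10.
Then σ = (x₂ − x₁)/(z₂ − z₁) = (-50 − -85)/2.622 = 13.35.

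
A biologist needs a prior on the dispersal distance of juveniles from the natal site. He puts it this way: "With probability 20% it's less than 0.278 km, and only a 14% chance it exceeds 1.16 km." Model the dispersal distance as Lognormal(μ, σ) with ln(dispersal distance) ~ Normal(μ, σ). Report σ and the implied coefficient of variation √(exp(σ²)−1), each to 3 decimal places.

If T ~ Lognormal(μ,σ) then ln T ~ Normal(μ,σ), so the p-quantile of ln T is μ + z_p·σ.
ln(0.278) = -1.28 and ln(1.16) = 0.1484; z_{0.2} = -0.8416, z_{0.86} = 1.08.
σ = (0.1484 − -1.28)/(1.08 − (-0.8416)) = 0.743.
μ = -1.28 − (-0.8416)·0.743 = -0.655.
CV = √(exp(σ²)−1) = √(exp(0.5525)−1) = 0.859.

σ ≈ 0.743, CV ≈ 0.859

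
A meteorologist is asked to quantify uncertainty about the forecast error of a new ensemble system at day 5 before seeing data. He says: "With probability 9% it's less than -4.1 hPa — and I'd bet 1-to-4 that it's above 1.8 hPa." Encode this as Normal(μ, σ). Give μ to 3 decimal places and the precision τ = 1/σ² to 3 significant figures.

For Normal(μ,σ), the p-quantile is μ + z_p·σ. Here z_{0.09} = -1.341, z_{0.8} = 0.8416.
So -4.1 = μ − 1.341σ and 1.8 = μ + 0.8416σ.
Subtracting: σ = (1.8 − -4.1)/(0.8416 − (-1.341)) = 2.703.
Then μ = -4.1 − (-1.341)·2.703 = -0.475.
Precision τ = 1/σ² = 1/2.703² = 0.137.

μ = -0.475, τ = 0.137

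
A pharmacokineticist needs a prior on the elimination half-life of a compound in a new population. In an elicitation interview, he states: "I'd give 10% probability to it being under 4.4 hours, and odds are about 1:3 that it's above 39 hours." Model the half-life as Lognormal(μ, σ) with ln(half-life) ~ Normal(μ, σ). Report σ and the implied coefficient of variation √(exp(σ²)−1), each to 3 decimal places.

If T ~ Lognormal(μ,σ) then ln T ~ Normal(μ,σ), so the p-quantile of ln T is μ + z_p·σ.
ln(4.4) = 1.482 and ln(39) = 3.664; z_{0.1} = -1.282, z_{0.75} = 0.6745.
σ = (3.664 − 1.482)/(0.6745 − (-1.282)) = 1.115.
μ = 1.482 − (-1.282)·1.115 = 2.911.
CV = √(exp(σ²)−1) = √(exp(1.2443)−1) = 1.572.

σ ≈ 1.115, CV ≈ 1.572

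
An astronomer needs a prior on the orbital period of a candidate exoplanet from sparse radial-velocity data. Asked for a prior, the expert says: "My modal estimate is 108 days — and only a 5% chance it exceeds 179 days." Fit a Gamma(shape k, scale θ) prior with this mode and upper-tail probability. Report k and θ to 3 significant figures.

Gamma(k,θ) with k>1 has mode (k−1)θ, so θ = 108/(k−1).
Need P(X < 179) = 0.95 with θ tied to k this way. Start at k = 2, θ = 108: P(X<179) ≈ 0.493.
Too low — raise k to concentrate. Iterating converges to k ≈ 11.9.
Then θ = 108/(11.9−1) ≈ 9.87.

k ≈ 11.9, θ ≈ 9.87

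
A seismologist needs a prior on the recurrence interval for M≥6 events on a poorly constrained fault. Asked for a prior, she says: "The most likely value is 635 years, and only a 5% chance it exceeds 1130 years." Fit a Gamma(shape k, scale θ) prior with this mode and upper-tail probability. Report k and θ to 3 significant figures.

k ≈ 9.39, θ ≈ 75.7

Gamma(k,θ) with k>1 has mode (k−1)θ, so θ = 635/(k−1).
Need P(X < 1130) = 0.95 with θ tied to k this way. Start at k = 2, θ = 635: P(X<1130) ≈ 0.531.
Too low — raise k to concentrate. Iterating converges to k ≈ 9.39.
Then θ = 635/(9.39−1) ≈ 75.7.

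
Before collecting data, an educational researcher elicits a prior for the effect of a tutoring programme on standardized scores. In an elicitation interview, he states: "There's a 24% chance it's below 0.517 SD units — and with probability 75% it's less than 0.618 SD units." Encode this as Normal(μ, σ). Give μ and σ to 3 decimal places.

For Normal(μ,σ), the p-quantile is μ + z_p·σ. Here z_{0.24} = -0.7063, z_{0.75} = 0.6745.
So 0.517 = μ − 0.7063σ and 0.618 = μ + 0.6745σ.
Subtracting: σ = (0.618 − 0.517)/(0.6745 − (-0.7063)) = 0.073.
Then μ = 0.517 − (-0.7063)·0.073 = 0.569.

μ = 0.569, σ = 0.073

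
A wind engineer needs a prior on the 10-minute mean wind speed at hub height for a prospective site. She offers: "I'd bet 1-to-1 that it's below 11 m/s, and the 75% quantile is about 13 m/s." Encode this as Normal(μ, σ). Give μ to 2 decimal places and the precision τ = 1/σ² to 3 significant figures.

The p-quantile of Normal(μ,σ) is μ + z_p·σ, with z_{0.5} = 0 and z_{0.75} = 0.6745.
Eliminate σ: μ = (z₂·x₁ − z₁·x₂)/(z₂ − z₁) = (0.6745·11 − (0)·13)/0.6745 = 11.00.
Then σ = (x₂ − x₁)/(z₂ − z₁) = (13 − 11)/0.6745 = 2.97.
Precision τ = 1/σ² = 1/2.965² = 0.114.

μ = 11.00, τ = 0.114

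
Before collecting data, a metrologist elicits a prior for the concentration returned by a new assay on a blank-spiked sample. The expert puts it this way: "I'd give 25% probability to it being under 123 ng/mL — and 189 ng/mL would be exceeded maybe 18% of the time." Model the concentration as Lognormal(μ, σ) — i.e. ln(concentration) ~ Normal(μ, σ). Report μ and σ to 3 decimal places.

If T ~ Lognormal(μ,σ) then ln T ~ Normal(μ,σ), so the p-quantile of ln T is μ + z_p·σ.
ln(123) = 4.812 and ln(189) = 5.242; z_{0.25} = -0.6745, z_{0.82} = 0.9154.
σ = (5.242 − 4.812)/(0.9154 − (-0.6745)) = 0.270.
μ = 4.812 − (-0.6745)·0.270 = 4.994.

μ ≈ 4.994, σ ≈ 0.270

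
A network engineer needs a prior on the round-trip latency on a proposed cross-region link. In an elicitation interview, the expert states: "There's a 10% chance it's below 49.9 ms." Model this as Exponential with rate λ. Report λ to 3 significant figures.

λ ≈ 0.00211

P(T < 49.9) = 1 − e^(−λ·49.9) = 0.1, so λ = −ln(1−0.1)/49.9 = −ln(0.9)/49.9 = 0.00211.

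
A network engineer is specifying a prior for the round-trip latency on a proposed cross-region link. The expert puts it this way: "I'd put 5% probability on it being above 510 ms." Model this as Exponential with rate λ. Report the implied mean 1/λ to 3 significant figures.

mean ≈ 170 ms

P(T > 510.0) = e^(−λ·510.0) = 0.05, so λ = −ln(0.05)/510.0 = 0.00587.
Mean = 1/λ = 170 ms.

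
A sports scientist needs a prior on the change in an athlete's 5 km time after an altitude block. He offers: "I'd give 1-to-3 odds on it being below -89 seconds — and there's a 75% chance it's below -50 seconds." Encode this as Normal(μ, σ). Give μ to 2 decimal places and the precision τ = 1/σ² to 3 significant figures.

μ = -69.50, τ = 0.0012

For Normal(μ,σ), the p-quantile is μ + z_p·σ. Here z_{0.25} = -0.6745, z_{0.75} = 0.6745.
So -89 = μ − 0.6745σ and -50 = μ + 0.6745σ.
Subtracting: σ = (-50 − -89)/(0.6745 − (-0.6745)) = 28.91.
Then μ = -89 − (-0.6745)·28.91 = -69.50.
Precision τ = 1/σ² = 1/28.91² = 0.0012.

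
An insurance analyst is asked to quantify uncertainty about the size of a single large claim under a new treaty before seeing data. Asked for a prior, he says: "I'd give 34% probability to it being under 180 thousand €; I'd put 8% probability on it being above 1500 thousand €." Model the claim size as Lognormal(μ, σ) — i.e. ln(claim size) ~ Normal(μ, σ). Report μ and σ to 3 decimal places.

If T ~ Lognormal(μ,σ) then ln T ~ Normal(μ,σ), so the p-quantile of ln T is μ + z_p·σ.
ln(180) = 5.193 and ln(1500) = 7.313; z_{0.34} = -0.4125, z_{0.92} = 1.405.
σ = (7.313 − 5.193)/(1.405 − (-0.4125)) = 1.167.
μ = 5.193 − (-0.4125)·1.167 = 5.674.

μ ≈ 5.674, σ ≈ 1.167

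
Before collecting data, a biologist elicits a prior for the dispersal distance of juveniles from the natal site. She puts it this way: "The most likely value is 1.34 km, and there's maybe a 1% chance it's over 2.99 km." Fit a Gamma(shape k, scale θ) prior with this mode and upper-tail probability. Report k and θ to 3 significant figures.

Gamma(k,θ) with k>1 has mode (k−1)θ, so θ = 1.34/(k−1).
Need P(X < 2.99) = 0.99 with θ tied to k this way. Start at k = 2, θ = 1.34: P(X<2.99) ≈ 0.653.
Too low — raise k to concentrate. Iterating converges to k ≈ 8.46.
Then θ = 1.34/(8.46−1) ≈ 0.18.

k ≈ 8.46, θ ≈ 0.18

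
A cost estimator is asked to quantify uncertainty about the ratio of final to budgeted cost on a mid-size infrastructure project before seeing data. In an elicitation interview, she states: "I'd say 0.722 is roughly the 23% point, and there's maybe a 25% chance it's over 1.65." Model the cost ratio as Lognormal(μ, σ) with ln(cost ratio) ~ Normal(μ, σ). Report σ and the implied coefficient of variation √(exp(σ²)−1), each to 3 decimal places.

σ ≈ 0.585, CV ≈ 0.639

If T ~ Lognormal(μ,σ) then ln T ~ Normal(μ,σ), so the p-quantile of ln T is μ + z_p·σ.
ln(0.722) = -0.3257 and ln(1.65) = 0.5008; z_{0.23} = -0.7388, z_{0.75} = 0.6745.
σ = (0.5008 − -0.3257)/(0.6745 − (-0.7388)) = 0.585.
μ = -0.3257 − (-0.7388)·0.585 = 0.106.
CV = √(exp(σ²)−1) = √(exp(0.3420)−1) = 0.639.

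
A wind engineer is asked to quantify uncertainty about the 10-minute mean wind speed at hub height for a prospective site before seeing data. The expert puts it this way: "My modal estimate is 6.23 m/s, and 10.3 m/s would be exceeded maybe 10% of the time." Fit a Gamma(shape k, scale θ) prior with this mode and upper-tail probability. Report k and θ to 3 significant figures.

Gamma(k,θ) with k>1 has mode (k−1)θ, so θ = 6.23/(k−1).
Need P(X < 10.3) = 0.9 with θ tied to k this way. Start at k = 2, θ = 6.23: P(X<10.3) ≈ 0.492.
Too low — raise k to concentrate. Iterating converges to k ≈ 8.46.
Then θ = 6.23/(8.46−1) ≈ 0.835.

k ≈ 8.46, θ ≈ 0.835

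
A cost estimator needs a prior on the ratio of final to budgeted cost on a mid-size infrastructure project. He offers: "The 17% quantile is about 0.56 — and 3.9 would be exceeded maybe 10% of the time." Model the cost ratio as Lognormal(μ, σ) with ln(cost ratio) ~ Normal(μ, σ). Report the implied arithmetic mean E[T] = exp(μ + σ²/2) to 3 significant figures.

E[T] ≈ 1.87

If T ~ Lognormal(μ,σ) then ln T ~ Normal(μ,σ), so the p-quantile of ln T is μ + z_p·σ.
ln(0.56) = -0.5798 and ln(3.9) = 1.361; z_{0.17} = -0.9542, z_{0.9} = 1.282.
σ = (1.361 − -0.5798)/(1.282 − (-0.9542)) = 0.868.
μ = -0.5798 − (-0.9542)·0.868 = 0.248.
E[T] = exp(μ + σ²/2) = exp(0.248 + 0.3768) = 1.87.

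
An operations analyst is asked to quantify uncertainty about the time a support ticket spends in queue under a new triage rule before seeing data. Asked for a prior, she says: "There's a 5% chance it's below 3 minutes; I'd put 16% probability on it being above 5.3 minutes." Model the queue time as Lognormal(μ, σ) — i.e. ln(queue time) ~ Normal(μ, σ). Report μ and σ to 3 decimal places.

If T ~ Lognormal(μ,σ) then ln T ~ Normal(μ,σ), so the p-quantile of ln T is μ + z_p·σ.
ln(3) = 1.099 and ln(5.3) = 1.668; z_{0.05} = -1.645, z_{0.84} = 0.9945.
σ = (1.668 − 1.099)/(0.9945 − (-1.645)) = 0.216.
μ = 1.099 − (-1.645)·0.216 = 1.453.

μ ≈ 1.453, σ ≈ 0.216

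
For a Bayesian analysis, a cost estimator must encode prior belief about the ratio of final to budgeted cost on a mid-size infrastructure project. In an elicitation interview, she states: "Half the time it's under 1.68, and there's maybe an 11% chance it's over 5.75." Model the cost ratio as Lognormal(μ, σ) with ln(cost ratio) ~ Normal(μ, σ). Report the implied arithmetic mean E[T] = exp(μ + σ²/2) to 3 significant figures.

E[T] ≈ 2.78

If T ~ Lognormal(μ,σ) then ln T ~ Normal(μ,σ), so the p-quantile of ln T is μ + z_p·σ.
ln(1.68) = 0.5188 and ln(5.75) = 1.749; z_{0.5} = 0, z_{0.89} = 1.227.
σ = (1.749 − 0.5188)/(1.227 − (0)) = 1.003.
μ = 0.5188 − (0)·1.003 = 0.519.
E[T] = exp(μ + σ²/2) = exp(0.519 + 0.5032) = 2.78.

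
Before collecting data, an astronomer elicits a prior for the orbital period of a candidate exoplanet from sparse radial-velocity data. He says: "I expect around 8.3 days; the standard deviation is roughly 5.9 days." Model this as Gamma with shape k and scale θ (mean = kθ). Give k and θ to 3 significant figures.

k ≈ 1.98, θ ≈ 4.19

For Gamma(k, scale θ): mean = kθ, variance = kθ², so CV = 1/√k.
CV = SD/mean = 5.9/8.3 = 0.7108, hence k = 1/CV² = 1.98.
Then θ = mean/k = 8.3/1.98 = 4.19.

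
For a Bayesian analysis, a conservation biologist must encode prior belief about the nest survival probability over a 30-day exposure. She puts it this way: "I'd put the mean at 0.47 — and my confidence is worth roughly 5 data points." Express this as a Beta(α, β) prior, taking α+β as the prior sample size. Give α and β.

α = 2.35, β = 2.65

Under the effective-sample-size interpretation, Beta(α, β) has prior mean α/(α+β) and prior sample size α+β.
So α+β = 5 and α/(α+β) = 0.47, giving α = 0.47·5 = 2.35 and β = 5 − 2.35 = 2.65.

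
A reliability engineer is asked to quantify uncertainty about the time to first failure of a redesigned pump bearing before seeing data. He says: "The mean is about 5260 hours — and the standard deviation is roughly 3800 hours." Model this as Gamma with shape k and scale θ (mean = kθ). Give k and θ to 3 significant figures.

k ≈ 1.92, θ ≈ 2750

For Gamma(k, scale θ): mean = kθ, variance = kθ², so CV = 1/√k.
CV = SD/mean = 3800/5260 = 0.7224, hence k = 1/CV² = 1.92.
Then θ = mean/k = 5260/1.92 = 2750.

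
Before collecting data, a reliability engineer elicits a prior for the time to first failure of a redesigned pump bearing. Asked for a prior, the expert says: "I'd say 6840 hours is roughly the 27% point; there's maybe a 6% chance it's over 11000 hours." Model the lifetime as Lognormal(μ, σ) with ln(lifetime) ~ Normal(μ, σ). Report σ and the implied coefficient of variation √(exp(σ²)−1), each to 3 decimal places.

If T ~ Lognormal(μ,σ) then ln T ~ Normal(μ,σ), so the p-quantile of ln T is μ + z_p·σ.
ln(6840) = 8.831 and ln(11000) = 9.306; z_{0.27} = -0.6128, z_{0.94} = 1.555.
σ = (9.306 − 8.831)/(1.555 − (-0.6128)) = 0.219.
μ = 8.831 − (-0.6128)·0.219 = 8.965.
CV = √(exp(σ²)−1) = √(exp(0.0480)−1) = 0.222.

σ ≈ 0.219, CV ≈ 0.222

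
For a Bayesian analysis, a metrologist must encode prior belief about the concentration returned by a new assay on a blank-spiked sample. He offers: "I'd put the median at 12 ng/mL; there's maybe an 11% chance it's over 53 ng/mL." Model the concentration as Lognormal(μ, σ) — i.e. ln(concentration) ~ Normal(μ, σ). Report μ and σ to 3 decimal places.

μ ≈ 2.485, σ ≈ 1.211

If T ~ Lognormal(μ,σ) then ln T ~ Normal(μ,σ), so the p-quantile of ln T is μ + z_p·σ.
ln(12) = 2.485 and ln(53) = 3.97; z_{0.5} = 0, z_{0.89} = 1.227.
σ = (3.97 − 2.485)/(1.227 − (0)) = 1.211.
μ = 2.485 − (0)·1.211 = 2.485.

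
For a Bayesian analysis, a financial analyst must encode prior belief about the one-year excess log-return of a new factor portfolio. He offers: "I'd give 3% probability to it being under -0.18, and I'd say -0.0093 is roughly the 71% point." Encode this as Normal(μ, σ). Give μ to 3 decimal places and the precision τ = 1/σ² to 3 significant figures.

μ = -0.048, τ = 203

The p-quantile of Normal(μ,σ) is μ + z_p·σ, with z_{0.03} = -1.881 and z_{0.71} = 0.5534.
Eliminate σ: μ = (z₂·x₁ − z₁·x₂)/(z₂ − z₁) = (0.5534·-0.18 − (-1.881)·-0.0093)/2.434 = -0.048.
Then σ = (x₂ − x₁)/(z₂ − z₁) = (-0.0093 − -0.18)/2.434 = 0.070.
Precision τ = 1/σ² = 1/0.07013² = 203.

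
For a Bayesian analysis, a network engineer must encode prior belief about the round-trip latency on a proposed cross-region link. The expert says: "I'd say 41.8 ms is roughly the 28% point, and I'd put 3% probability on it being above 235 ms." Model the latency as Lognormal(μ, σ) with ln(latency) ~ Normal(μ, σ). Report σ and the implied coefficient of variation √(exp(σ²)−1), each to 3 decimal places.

σ ≈ 0.701, CV ≈ 0.796

If T ~ Lognormal(μ,σ) then ln T ~ Normal(μ,σ), so the p-quantile of ln T is μ + z_p·σ.
ln(41.8) = 3.733 and ln(235) = 5.46; z_{0.28} = -0.5828, z_{0.97} = 1.881.
σ = (5.46 − 3.733)/(1.881 − (-0.5828)) = 0.701.
μ = 3.733 − (-0.5828)·0.701 = 4.141.
CV = √(exp(σ²)−1) = √(exp(0.4912)−1) = 0.796.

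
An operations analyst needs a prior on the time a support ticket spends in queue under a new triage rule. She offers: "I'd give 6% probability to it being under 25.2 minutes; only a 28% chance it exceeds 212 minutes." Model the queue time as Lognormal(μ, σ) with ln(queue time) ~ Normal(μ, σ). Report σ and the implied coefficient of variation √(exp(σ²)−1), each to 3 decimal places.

σ ≈ 0.996, CV ≈ 1.303

If T ~ Lognormal(μ,σ) then ln T ~ Normal(μ,σ), so the p-quantile of ln T is μ + z_p·σ.
ln(25.2) = 3.227 and ln(212) = 5.357; z_{0.06} = -1.555, z_{0.72} = 0.5828.
σ = (5.357 − 3.227)/(0.5828 − (-1.555)) = 0.996.
μ = 3.227 − (-1.555)·0.996 = 4.776.
CV = √(exp(σ²)−1) = √(exp(0.9926)−1) = 1.303.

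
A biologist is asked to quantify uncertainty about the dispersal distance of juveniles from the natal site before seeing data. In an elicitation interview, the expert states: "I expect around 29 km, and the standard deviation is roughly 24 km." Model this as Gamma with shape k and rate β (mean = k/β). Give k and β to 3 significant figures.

For Gamma(k, rate β): mean = k/β, variance = k/β², so CV = 1/√k.
CV = SD/mean = 24/29 = 0.8276, hence k = 1/CV² = 1.46.
Then β = k/mean = 1.46/29 = 0.0503.

k ≈ 1.46, β ≈ 0.0503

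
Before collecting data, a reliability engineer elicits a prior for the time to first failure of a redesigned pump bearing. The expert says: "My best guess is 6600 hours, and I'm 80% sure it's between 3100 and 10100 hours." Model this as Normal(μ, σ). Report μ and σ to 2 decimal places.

A symmetric 80% interval runs μ ± z·σ with z = 1.282.
Half-width = 3500, so σ = 3500/1.282 = 2731.06.
μ is the stated best guess, 6600.00.

μ = 6600.00, σ = 2731.06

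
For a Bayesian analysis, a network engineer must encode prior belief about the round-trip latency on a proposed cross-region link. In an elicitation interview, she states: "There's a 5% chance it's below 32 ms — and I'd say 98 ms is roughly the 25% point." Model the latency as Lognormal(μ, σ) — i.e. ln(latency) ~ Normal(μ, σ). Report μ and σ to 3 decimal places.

μ ≈ 5.363, σ ≈ 1.153

If T ~ Lognormal(μ,σ) then ln T ~ Normal(μ,σ), so the p-quantile of ln T is μ + z_p·σ.
ln(32) = 3.466 and ln(98) = 4.585; z_{0.05} = -1.645, z_{0.25} = -0.6745.
σ = (4.585 − 3.466)/(-0.6745 − (-1.645)) = 1.153.
μ = 3.466 − (-1.645)·1.153 = 5.363.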